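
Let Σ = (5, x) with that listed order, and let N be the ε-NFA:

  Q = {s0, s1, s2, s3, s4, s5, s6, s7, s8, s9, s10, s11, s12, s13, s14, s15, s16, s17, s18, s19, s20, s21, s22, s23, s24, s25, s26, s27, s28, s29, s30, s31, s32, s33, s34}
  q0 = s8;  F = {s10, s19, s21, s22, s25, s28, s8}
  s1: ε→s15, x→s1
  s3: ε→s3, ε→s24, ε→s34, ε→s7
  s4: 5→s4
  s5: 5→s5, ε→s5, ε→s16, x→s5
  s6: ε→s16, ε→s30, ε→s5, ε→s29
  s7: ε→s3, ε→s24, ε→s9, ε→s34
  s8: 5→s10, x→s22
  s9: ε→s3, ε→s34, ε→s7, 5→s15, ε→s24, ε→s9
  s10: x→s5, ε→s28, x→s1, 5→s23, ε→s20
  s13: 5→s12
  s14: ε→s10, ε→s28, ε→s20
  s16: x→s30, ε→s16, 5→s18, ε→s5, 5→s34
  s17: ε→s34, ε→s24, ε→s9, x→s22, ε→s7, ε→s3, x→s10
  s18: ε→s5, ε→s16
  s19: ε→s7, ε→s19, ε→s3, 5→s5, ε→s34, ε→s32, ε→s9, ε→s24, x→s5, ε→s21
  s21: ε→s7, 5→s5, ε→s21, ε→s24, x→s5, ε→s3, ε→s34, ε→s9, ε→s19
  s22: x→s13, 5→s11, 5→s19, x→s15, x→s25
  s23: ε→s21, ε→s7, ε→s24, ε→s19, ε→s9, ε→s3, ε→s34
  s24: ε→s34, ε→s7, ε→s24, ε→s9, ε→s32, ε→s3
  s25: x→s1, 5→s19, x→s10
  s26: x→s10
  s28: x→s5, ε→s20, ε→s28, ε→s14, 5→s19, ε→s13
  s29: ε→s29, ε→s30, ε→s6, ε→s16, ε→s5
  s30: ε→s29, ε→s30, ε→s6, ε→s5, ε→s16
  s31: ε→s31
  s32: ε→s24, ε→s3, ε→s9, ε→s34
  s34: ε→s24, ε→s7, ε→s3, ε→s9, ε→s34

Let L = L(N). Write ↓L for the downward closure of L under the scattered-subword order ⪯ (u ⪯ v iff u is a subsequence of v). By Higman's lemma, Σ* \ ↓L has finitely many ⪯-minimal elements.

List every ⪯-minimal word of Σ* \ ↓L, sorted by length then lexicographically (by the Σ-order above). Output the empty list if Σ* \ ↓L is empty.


|Q|=35, |F|=7, |δ|=117 (86 ε).
min D↑ (6 st, q0=0, F={4}): 0:5→1,x→2 1:5→3,x→4 2:5→3,x→5 3:5→4,x→4 4:5→4,x→4 5:5→3,x→1 (ε-aug+det+¬).
'5x': run [27, 24, 14] end={s1,s15,s16,s18,s24,s29,s3,s30,s32,s34,s5,s6,…} rej; 2/2 del acc.
'555': |S_i|=[27, 24, 17, 13] end={s15,s16,s18,s24,s29,s3,s30,s32,s34,s5,s6,s7,…} — reject; 3/3 single-dels accept.
'x55': |S_i|=[27, 26, 18, 13] end={s15,s16,s18,s24,s29,s3,s30,s32,s34,s5,s6,s7,…} — reject; 3/3 single-dels accept.
'xxxx': N↓-sim [27, 26, 24, 23, 14] end={s1,s15,s16,s18,s24,s29,s3,s30,s32,s34,s5,s6,…} ∉↓L; 4/4 single-dels accept.
4 minimals (antichain).

A = [5x, 555, x55, xxxx].


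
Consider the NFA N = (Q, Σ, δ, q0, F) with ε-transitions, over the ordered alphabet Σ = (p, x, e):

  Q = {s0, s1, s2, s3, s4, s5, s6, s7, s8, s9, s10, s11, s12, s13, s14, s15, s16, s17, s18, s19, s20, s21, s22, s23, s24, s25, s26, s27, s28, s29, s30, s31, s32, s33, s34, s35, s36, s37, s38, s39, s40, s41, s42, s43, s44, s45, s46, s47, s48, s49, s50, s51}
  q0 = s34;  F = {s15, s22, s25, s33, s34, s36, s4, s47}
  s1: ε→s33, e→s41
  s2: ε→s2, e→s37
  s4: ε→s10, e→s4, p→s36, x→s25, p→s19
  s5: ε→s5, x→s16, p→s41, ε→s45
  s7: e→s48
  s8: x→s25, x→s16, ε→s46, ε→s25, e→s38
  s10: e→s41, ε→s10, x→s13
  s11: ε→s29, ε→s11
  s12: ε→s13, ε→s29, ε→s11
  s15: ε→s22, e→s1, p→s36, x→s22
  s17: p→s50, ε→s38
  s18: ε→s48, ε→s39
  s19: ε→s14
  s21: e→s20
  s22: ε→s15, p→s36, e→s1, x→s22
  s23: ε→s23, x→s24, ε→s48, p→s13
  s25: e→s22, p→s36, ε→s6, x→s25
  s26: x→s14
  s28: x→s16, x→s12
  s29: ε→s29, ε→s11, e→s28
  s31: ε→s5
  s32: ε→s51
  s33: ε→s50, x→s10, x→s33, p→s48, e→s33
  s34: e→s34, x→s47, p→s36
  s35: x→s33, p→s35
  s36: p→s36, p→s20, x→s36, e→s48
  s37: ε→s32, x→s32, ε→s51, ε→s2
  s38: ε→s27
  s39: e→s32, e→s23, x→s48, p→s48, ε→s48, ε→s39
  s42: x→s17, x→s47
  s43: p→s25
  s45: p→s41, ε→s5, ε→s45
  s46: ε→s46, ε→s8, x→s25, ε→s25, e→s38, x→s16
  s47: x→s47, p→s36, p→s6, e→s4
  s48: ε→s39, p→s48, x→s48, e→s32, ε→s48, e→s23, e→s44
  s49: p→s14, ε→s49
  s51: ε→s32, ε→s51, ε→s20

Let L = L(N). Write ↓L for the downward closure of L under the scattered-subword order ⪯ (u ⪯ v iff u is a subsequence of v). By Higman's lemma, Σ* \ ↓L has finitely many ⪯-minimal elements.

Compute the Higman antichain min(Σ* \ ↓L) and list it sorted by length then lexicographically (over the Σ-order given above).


|Q|=52, |F|=8, |δ|=110 (44 ε).
min D↑ (8 st, q0=0, F={3}): 0:p→1,x→2,e→0 1:p→1,x→1,e→3 2:p→1,x→2,e→4 3:p→3,x→3,e→3 4:p→1,x→5,e→4 5:p→1,x→5,e→6 6:p→1,x→6,e→7 7:p→3,x→7,e→7.
'pe': |S_i|=[24, 13, 9] end={s13,s20,s23,s24,s32,s39,s44,s48,s51} ∉↓L; 2/2 single-dels accept.
'xexeep': run [24, 23, 22, 19, 17, 14, 9] end={s13,s20,s23,s24,s32,s39,s44,s48,s51} ∉↓L; 6/6 deletions ∈↓L.
2 words, ⪯-incomp.

A = [pe, xexeep].


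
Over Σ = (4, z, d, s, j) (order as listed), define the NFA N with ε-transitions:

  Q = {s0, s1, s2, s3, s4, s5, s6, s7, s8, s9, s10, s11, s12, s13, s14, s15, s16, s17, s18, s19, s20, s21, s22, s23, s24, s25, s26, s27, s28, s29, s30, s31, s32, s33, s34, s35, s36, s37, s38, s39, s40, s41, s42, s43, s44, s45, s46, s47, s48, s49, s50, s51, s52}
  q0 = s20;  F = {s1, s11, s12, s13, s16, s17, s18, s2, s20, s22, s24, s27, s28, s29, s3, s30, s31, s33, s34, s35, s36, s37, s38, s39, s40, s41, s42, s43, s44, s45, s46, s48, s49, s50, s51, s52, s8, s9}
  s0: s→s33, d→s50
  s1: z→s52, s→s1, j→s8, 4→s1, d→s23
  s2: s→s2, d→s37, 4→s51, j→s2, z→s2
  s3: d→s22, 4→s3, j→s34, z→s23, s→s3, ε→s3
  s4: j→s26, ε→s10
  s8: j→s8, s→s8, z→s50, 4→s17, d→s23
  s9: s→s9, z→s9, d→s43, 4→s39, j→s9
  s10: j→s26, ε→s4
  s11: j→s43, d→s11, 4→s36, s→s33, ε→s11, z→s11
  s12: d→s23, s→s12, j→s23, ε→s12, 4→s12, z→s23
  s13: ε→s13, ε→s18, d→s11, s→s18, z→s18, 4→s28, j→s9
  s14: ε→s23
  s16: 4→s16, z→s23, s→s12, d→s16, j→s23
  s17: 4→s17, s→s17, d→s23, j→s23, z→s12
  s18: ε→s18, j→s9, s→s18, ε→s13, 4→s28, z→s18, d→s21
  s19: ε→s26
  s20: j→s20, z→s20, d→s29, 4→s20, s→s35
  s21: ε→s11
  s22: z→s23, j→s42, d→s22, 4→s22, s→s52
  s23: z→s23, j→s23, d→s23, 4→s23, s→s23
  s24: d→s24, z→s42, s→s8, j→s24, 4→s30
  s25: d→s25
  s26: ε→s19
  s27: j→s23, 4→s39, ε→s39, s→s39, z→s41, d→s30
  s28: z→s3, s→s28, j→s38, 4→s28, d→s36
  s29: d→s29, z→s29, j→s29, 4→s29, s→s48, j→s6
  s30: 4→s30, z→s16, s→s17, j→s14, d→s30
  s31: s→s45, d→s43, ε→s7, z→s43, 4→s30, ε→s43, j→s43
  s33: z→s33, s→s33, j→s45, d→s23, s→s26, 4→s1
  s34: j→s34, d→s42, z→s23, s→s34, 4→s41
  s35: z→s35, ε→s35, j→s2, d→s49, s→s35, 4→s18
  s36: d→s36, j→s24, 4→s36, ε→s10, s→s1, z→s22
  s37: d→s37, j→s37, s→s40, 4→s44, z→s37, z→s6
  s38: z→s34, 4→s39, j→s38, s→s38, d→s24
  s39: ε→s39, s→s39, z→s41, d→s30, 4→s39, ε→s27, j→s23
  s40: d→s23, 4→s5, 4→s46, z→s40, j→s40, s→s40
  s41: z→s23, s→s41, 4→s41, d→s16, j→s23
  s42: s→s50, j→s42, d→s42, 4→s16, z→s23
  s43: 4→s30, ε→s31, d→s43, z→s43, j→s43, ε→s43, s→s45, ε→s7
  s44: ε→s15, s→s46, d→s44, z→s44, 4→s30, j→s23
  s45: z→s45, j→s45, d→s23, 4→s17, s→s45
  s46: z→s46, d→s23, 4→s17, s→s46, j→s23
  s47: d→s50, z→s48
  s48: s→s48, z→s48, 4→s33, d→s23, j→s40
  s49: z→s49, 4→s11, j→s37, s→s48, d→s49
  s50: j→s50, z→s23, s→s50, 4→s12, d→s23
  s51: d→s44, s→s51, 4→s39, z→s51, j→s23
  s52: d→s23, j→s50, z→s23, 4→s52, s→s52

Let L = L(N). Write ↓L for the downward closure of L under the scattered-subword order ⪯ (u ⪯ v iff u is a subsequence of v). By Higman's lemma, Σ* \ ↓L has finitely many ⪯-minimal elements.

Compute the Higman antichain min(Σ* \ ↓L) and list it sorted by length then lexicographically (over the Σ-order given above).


A = [dsd, sj4j, s44zz].

|Q|=53, |F|=38, |δ|=230 (24 ε).
min D↑ (36 st, q0=0, F={8}): 0:4→0,z→0,d→1,s→2,j→0 1:4→1,z→1,d→1,s→3,j→1 2:4→4,z→2,d→5,s→2,j→6 3:4→7,z→3,d→8,s→3,j→9 4:4→10,z→4,d→11,s→4,j→12 5:4→11,z→5,d→5,s→3,j→13 6:4→14,z→6,d→13,s→6,j→6 7:4→15,z→7,d→8,s→7,j→16 8:4→8,z→8,d→8,s→8,j→8 9:4→17,z→9,d→8,s→9,j→9 10:4→10,z→18,d→19,s→10,j→20 11:4→19,z→11,d→11,s→7,j→21 12:4→22,z→12,d→21,s→12,j→12 13:4→23,z→13,d→13,s→9,j→13 14:4→22,z→14,d→23,s→14,j→8 15:4→15,z→24,d→8,s→15,j→25 16:4→26,z→16,d→8,s→16,j→16 17:4→26,z→17,d→8,s→17,j→8 18:4→18,z→8,d→27,s→18,j→28 19:4→19,z→27,d→19,s→15,j→29 20:4→22,z→28,d→29,s→20,j→20 21:4→30,z→21,d→21,s→16,j→21 22:4→22,z→31,d→30,s→22,j→8 23:4→30,z→23,d→23,s→17,j→8 24:4→24,z→8,d→8,s→24,j→32 25:4→26,z→32,d→8,s→25,j→25 26:4→26,z→33,d→8,s→26,j→8 27:4→27,z→8,d→27,s→24,j→34 28:4→31,z→8,d→34,s→28,j→28 29:4→30,z→34,d→29,s→25,j→29 30:4→30,z→35,d→30,s→26,j→8 31:4→31,z→8,d→35,s→31,j→8 32:4→33,z→8,d→8,s→32,j→32 33:4→33,z→8,d→8,s→33,j→8 34:4→35,z→8,d→34,s→32,j→34 35:4→35,z→8,d→35,s→33,j→8 [Hopcroft].
'dsd': N↓-sim [49, 35, 15, 1] end={s23} rej; 3/3 single-dels accept.
'sj4j': |S_i|=[49, 47, 31, 14, 2] end={s14,s23} ∉↓L; 4/4 del acc.
's44zz': N↓-sim [49, 47, 40, 25, 10, 1] end={s23} rej; 5/5 single-dels accept.
3 words, ⪯-incomp.


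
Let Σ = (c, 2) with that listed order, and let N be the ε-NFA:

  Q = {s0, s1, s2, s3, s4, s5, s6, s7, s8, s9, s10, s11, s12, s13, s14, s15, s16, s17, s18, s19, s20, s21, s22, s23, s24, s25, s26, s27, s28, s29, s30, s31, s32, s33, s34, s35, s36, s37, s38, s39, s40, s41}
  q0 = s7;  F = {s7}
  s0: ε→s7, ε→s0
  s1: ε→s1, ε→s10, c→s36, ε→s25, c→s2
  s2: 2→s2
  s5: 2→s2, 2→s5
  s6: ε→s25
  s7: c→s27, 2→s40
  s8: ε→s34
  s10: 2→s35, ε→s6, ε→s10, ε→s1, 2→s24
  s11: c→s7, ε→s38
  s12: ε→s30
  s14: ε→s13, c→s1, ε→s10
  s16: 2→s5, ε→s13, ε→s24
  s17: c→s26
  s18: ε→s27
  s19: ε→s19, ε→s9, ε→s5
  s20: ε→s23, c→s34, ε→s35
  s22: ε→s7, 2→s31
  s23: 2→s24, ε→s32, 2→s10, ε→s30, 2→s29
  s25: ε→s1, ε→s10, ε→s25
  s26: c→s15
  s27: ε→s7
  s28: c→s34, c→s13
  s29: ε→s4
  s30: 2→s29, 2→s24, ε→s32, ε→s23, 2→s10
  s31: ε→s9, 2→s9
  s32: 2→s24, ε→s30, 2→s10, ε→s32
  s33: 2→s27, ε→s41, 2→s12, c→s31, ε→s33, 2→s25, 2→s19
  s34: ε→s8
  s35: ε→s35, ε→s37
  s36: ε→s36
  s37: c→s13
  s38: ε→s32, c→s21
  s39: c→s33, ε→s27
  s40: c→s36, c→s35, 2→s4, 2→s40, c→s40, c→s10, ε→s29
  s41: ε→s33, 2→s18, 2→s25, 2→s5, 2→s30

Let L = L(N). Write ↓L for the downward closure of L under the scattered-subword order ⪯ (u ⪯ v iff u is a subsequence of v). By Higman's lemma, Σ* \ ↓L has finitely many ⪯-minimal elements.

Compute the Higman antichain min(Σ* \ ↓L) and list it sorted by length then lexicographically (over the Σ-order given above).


Antichain: [2].

|Q|=42, |F|=1, |δ|=90 (45 ε).
min D↑ (2 st, q0=0, F={1}): 0:c→0,2→1 1:c→1,2→1 (ε-aug+det+¬).
'2': |S_i|=[15, 13] end={s1,s10,s13,s2,s24,s25,s29,s35,s36,s37,s4,s40,…} rej; 1/1 single-dels accept.
1 minimals (antichain).


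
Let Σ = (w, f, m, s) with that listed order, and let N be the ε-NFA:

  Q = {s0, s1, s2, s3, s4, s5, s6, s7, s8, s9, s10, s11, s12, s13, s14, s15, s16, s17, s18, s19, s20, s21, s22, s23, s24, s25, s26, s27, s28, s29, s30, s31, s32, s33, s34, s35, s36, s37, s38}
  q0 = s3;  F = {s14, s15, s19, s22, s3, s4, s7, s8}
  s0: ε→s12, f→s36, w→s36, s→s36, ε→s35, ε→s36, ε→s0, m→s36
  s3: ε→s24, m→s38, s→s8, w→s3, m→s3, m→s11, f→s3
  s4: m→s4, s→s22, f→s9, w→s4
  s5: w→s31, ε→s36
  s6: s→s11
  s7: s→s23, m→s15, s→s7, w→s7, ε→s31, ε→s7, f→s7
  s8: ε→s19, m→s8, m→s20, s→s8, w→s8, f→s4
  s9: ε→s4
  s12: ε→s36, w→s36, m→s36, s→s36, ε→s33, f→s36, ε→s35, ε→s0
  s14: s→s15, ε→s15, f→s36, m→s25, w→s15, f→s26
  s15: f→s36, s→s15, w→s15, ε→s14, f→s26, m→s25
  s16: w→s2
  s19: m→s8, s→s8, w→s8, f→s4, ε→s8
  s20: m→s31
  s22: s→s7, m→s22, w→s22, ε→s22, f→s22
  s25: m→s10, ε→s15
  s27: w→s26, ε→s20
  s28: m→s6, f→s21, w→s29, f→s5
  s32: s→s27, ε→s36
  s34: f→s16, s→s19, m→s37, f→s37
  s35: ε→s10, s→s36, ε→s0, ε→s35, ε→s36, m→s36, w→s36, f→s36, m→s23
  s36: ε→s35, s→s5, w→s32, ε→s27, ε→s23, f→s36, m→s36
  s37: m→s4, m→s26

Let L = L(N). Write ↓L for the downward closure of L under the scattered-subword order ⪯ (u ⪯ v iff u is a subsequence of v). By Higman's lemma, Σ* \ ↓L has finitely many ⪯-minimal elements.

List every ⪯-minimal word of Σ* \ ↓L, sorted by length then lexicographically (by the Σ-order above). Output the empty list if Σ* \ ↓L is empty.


min(Σ*\↓L) = [sfssmf].

|Q|=39, |F|=8, |δ|=100 (28 ε).
min D↑ (7 st, q0=0, F={6}): 0:w→0,f→0,m→0,s→1 1:w→1,f→2,m→1,s→1 2:w→2,f→2,m→2,s→3 3:w→3,f→3,m→3,s→4 4:w→4,f→4,m→5,s→4 5:w→5,f→6,m→5,s→5 6:w→6,f→6,m→6,s→6 [Hopcroft].
'sfssmf': N↓-sim [26, 22, 20, 18, 17, 16, 13] end={s0,s10,s12,s20,s23,s26,s27,s31,s32,s33,s35,s36,…} — reject; 6/6 del acc.
1 obstructions.


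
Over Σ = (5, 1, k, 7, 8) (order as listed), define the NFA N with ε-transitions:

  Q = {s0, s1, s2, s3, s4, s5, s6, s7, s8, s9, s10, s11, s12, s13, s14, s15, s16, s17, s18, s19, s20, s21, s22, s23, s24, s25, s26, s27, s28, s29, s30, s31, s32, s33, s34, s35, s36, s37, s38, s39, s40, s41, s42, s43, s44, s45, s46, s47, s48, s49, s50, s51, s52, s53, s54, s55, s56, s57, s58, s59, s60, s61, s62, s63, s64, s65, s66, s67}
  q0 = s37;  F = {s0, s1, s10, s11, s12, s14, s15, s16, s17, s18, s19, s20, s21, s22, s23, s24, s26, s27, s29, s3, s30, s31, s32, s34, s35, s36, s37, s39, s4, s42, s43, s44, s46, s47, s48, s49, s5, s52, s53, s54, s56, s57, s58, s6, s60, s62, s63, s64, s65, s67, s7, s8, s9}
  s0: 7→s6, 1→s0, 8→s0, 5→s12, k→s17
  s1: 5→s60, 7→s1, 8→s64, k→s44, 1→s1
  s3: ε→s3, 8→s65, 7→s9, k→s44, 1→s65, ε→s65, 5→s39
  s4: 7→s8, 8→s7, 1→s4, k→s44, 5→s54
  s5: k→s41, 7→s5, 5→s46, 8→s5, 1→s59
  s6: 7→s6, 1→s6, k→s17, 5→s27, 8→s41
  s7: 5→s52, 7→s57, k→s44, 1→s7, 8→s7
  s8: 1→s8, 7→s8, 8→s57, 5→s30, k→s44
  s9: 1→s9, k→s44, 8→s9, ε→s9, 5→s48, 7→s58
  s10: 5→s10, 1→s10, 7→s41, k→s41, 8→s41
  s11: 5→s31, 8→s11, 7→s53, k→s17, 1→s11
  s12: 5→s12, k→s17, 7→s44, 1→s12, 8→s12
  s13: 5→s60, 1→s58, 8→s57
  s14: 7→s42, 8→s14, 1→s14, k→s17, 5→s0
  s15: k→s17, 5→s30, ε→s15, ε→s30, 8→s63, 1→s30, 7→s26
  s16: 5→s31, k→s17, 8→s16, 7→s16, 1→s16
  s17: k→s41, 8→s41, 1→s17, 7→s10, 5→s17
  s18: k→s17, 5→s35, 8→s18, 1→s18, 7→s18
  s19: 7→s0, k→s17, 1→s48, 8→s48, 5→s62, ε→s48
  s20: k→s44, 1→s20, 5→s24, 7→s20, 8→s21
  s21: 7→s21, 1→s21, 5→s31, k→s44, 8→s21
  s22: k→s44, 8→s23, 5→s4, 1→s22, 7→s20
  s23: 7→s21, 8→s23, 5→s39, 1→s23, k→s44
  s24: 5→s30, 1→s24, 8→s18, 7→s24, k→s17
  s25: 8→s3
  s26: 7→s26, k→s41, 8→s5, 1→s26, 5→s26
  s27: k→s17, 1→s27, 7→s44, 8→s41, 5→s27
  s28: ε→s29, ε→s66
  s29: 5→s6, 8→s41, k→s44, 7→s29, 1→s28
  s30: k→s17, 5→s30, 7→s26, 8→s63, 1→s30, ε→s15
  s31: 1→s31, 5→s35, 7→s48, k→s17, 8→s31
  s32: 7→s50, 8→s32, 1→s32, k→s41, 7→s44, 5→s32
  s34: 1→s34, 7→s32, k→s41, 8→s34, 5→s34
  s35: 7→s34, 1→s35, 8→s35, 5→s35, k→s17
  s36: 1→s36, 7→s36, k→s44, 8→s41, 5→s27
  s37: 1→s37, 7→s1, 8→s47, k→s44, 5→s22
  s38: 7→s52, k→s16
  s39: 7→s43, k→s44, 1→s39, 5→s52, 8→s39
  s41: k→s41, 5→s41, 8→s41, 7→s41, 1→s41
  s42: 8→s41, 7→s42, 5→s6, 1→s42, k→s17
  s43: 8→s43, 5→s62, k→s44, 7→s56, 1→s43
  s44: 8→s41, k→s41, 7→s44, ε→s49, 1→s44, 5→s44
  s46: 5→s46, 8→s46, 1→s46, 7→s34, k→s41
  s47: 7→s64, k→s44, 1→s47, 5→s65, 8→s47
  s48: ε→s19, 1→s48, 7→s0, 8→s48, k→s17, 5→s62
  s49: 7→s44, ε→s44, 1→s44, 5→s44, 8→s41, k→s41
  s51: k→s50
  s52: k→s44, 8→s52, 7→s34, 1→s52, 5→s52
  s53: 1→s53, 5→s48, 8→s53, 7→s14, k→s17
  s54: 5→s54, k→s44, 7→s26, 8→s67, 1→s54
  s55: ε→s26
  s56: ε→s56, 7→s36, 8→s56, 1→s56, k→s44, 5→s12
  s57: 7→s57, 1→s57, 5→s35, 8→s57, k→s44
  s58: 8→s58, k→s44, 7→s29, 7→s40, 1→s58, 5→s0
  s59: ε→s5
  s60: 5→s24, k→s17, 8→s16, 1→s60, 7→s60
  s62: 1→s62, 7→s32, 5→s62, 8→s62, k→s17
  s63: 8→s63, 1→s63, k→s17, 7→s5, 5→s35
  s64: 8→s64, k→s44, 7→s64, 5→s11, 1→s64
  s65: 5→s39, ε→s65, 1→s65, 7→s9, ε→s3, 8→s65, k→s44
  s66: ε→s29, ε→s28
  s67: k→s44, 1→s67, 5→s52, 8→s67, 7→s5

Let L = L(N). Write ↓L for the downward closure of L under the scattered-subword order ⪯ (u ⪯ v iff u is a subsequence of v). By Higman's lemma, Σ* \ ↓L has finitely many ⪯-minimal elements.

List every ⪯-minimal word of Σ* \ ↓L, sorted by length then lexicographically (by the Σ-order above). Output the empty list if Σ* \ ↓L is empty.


|Q|=68, |F|=53, |δ|=298 (19 ε).
min D↑ (50 st, q0=0, F={8}): 0:5→1,1→0,k→2,7→3,8→4 1:5→5,1→1,k→2,7→6,8→7 2:5→2,1→2,k→8,7→2,8→8 3:5→9,1→3,k→2,7→3,8→10 4:5→11,1→4,k→2,7→10,8→4 5:5→12,1→5,k→2,7→13,8→14 6:5→15,1→6,k→2,7→6,8→16 7:5→17,1→7,k→2,7→16,8→7 8:5→8,1→8,k→8,7→8,8→8 9:5→15,1→9,k→18,7→9,8→19 10:5→20,1→10,k→2,7→10,8→10 11:5→17,1→11,k→2,7→21,8→11 12:5→12,1→12,k→2,7→22,8→23 13:5→24,1→13,k→2,7→13,8→25 14:5→26,1→14,k→2,7→25,8→14 15:5→24,1→15,k→18,7→15,8→27 16:5→28,1→16,k→2,7→16,8→16 17:5→26,1→17,k→2,7→29,8→17 18:5→18,1→18,k→8,7→30,8→8 19:5→28,1→19,k→18,7→19,8→19 20:5→28,1→20,k→18,7→31,8→20 21:5→32,1→21,k→2,7→33,8→21 22:5→22,1→22,k→8,7→22,8→34 23:5→26,1→23,k→2,7→34,8→23 24:5→24,1→24,k→18,7→22,8→35 25:5→36,1→25,k→2,7→25,8→25 26:5→26,1→26,k→2,7→37,8→26 27:5→36,1→27,k→18,7→27,8→27 28:5→36,1→28,k→18,7→32,8→28 29:5→38,1→29,k→2,7→39,8→29 30:5→30,1→30,k→8,7→8,8→8 31:5→32,1→31,k→18,7→40,8→31 32:5→38,1→32,k→18,7→41,8→32 33:5→41,1→33,k→2,7→42,8→33 34:5→43,1→34,k→8,7→34,8→34 35:5→36,1→35,k→18,7→34,8→35 36:5→36,1→36,k→18,7→37,8→36 37:5→37,1→37,k→8,7→44,8→37 38:5→38,1→38,k→18,7→44,8→38 39:5→45,1→39,k→2,7→46,8→39 40:5→41,1→40,k→18,7→47,8→40 41:5→45,1→41,k→18,7→48,8→41 42:5→48,1→42,k→2,7→42,8→8 43:5→43,1→43,k→8,7→37,8→43 44:5→44,1→44,k→8,7→2,8→44 45:5→45,1→45,k→18,7→2,8→45 46:5→49,1→46,k→2,7→46,8→8 47:5→48,1→47,k→18,7→47,8→8 48:5→49,1→48,k→18,7→48,8→8 49:5→49,1→49,k→18,7→2,8→8.
'kk': run [59, 5, 1] end={s41} — reject; 2/2 single-dels accept.
'k8': N↓-sim [59, 5, 1] end={s41} rej; 2/2 single-dels accept.
'5557k': N↓-sim [59, 55, 37, 22, 11, 1] end={s41} — reject; 5/5 del acc.
'75k77': N↓-sim [59, 47, 32, 3, 2, 1] end={s41} rej; 5/5 deletions ∈↓L.
'857778': run [59, 47, 35, 27, 20, 14, 1] end={s41} rej; 6/6 single-dels accept.
5 words, ⪯-incomp.

Antichain: [kk, k8, 5557k, 75k77, 857778].


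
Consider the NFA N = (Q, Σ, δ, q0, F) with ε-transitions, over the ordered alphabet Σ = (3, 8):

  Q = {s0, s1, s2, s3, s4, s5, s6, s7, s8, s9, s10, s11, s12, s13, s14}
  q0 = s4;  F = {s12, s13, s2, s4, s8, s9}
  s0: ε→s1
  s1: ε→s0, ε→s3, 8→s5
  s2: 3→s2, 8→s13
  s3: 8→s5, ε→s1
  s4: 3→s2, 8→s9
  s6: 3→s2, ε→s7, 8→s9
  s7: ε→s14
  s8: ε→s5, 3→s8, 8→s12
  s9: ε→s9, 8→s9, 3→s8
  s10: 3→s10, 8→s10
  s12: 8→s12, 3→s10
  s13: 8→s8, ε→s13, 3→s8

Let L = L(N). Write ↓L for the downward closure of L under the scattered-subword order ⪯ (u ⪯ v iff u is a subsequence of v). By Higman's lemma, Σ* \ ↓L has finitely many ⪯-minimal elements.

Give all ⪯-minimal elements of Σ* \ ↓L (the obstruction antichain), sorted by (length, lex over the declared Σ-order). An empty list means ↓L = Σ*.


|Q|=15, |F|=6, |δ|=27 (9 ε).
min D↑ (7 st, q0=0, F={6}): 0:3→1,8→2 1:3→1,8→3 2:3→4,8→2 3:3→4,8→4 4:3→4,8→5 5:3→6,8→5 6:3→6,8→6 (ε-aug+det+¬).
'8383': N↓-sim [8, 6, 4, 2, 1] end={s10} rej; 4/4 deletions ∈↓L.
'38883': N↓-sim [8, 6, 5, 4, 2, 1] end={s10} ∉↓L; 5/5 deletions ∈↓L.
2 obstructions.

min(Σ*\↓L) = [8383, 38883].


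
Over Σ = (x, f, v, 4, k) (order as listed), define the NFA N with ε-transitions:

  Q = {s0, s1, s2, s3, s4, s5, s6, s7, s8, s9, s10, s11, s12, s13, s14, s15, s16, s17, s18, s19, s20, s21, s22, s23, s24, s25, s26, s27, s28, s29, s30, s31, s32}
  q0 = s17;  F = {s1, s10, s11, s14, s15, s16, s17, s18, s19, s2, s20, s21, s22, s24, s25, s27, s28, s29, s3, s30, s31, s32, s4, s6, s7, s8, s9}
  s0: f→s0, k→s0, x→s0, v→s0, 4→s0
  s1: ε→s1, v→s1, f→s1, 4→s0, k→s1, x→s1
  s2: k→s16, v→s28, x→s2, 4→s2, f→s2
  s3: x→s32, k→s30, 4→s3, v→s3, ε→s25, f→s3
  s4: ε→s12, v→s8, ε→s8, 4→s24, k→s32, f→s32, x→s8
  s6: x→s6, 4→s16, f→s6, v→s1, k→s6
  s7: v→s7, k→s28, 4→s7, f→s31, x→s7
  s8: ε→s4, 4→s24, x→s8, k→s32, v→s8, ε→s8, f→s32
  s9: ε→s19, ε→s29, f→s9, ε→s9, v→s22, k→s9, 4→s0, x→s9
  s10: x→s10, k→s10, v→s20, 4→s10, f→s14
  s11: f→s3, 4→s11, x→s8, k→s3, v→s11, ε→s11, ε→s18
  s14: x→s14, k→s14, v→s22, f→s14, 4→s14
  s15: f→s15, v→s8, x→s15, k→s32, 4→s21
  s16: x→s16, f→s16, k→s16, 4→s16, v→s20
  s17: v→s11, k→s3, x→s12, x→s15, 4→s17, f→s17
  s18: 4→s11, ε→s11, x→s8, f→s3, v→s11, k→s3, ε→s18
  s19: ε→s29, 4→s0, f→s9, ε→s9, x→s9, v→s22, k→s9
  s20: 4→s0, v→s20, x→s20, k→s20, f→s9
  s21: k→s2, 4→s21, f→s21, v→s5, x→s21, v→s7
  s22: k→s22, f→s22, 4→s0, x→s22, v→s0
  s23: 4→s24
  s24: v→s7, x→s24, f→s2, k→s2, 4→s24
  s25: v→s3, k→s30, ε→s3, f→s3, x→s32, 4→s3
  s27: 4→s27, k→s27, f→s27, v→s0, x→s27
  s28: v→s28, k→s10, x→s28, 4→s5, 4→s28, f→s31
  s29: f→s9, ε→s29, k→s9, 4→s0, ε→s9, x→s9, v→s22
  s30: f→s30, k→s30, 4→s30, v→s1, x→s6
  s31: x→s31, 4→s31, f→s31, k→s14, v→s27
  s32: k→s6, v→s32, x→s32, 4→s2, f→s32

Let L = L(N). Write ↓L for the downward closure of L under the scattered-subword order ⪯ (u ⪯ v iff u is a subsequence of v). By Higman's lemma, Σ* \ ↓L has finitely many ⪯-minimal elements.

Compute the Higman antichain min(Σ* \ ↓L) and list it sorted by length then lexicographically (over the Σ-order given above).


Antichain: [kkv4, vfkv4, x4vfvv].

|Q|=33, |F|=27, |δ|=162 (18 ε).
min D↑ (23 st, q0=0, F={16}): 0:x→1,f→0,v→2,4→0,k→3 1:x→1,f→1,v→4,4→5,k→6 2:x→4,f→3,v→2,4→2,k→3 3:x→6,f→3,v→3,4→3,k→7 4:x→4,f→6,v→4,4→8,k→6 5:x→5,f→5,v→9,4→5,k→10 6:x→6,f→6,v→6,4→10,k→11 7:x→11,f→7,v→12,4→7,k→7 8:x→8,f→10,v→9,4→8,k→10 9:x→9,f→13,v→9,4→9,k→14 10:x→10,f→10,v→14,4→10,k→15 11:x→11,f→11,v→12,4→15,k→11 12:x→12,f→12,v→12,4→16,k→12 13:x→13,f→13,v→17,4→13,k→18 14:x→14,f→13,v→14,4→14,k→19 15:x→15,f→15,v→20,4→15,k→15 16:x→16,f→16,v→16,4→16,k→16 17:x→17,f→17,v→16,4→17,k→17 18:x→18,f→18,v→21,4→18,k→18 19:x→19,f→18,v→20,4→19,k→19 20:x→20,f→22,v→20,4→16,k→20 21:x→21,f→21,v→16,4→16,k→21 22:x→22,f→22,v→21,4→16,k→22 (ε-aug+det+¬).
'kkv4': N↓-sim [30, 20, 13, 7, 1] end={s0} — reject; 4/4 deletions ∈↓L.
'vfkv4': N↓-sim [30, 27, 20, 13, 7, 1] end={s0} rej; 5/5 single-dels accept.
'x4vfvv': N↓-sim [30, 24, 17, 13, 8, 3, 1] end={s0} rej; 6/6 deletions ∈↓L.
3 minimals (antichain).


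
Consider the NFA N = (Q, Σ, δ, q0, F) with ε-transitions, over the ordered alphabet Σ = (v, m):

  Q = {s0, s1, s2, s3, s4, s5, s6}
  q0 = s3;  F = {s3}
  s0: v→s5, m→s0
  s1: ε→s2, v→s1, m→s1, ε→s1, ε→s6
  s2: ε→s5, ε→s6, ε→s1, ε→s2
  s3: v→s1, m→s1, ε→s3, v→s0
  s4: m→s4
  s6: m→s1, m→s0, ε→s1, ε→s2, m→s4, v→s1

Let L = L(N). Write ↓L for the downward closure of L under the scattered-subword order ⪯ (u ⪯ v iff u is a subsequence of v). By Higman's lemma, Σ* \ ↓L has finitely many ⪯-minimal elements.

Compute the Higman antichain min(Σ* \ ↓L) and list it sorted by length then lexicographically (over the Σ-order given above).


|Q|=7, |F|=1, |δ|=22 (10 ε).
min D↑ (2 st, q0=0, F={1}): 0:v→1,m→1 1:v→1,m→1 (ε-aug+det+¬).
'v': N↓-sim [7, 6] end={s0,s1,s2,s4,s5,s6} — reject; 1/1 single-dels accept.
'm': N↓-sim [7, 6] end={s0,s1,s2,s4,s5,s6} ∉↓L; 1/1 del acc.
2 words, ⪯-incomp.

min(Σ*\↓L) = [v, m].


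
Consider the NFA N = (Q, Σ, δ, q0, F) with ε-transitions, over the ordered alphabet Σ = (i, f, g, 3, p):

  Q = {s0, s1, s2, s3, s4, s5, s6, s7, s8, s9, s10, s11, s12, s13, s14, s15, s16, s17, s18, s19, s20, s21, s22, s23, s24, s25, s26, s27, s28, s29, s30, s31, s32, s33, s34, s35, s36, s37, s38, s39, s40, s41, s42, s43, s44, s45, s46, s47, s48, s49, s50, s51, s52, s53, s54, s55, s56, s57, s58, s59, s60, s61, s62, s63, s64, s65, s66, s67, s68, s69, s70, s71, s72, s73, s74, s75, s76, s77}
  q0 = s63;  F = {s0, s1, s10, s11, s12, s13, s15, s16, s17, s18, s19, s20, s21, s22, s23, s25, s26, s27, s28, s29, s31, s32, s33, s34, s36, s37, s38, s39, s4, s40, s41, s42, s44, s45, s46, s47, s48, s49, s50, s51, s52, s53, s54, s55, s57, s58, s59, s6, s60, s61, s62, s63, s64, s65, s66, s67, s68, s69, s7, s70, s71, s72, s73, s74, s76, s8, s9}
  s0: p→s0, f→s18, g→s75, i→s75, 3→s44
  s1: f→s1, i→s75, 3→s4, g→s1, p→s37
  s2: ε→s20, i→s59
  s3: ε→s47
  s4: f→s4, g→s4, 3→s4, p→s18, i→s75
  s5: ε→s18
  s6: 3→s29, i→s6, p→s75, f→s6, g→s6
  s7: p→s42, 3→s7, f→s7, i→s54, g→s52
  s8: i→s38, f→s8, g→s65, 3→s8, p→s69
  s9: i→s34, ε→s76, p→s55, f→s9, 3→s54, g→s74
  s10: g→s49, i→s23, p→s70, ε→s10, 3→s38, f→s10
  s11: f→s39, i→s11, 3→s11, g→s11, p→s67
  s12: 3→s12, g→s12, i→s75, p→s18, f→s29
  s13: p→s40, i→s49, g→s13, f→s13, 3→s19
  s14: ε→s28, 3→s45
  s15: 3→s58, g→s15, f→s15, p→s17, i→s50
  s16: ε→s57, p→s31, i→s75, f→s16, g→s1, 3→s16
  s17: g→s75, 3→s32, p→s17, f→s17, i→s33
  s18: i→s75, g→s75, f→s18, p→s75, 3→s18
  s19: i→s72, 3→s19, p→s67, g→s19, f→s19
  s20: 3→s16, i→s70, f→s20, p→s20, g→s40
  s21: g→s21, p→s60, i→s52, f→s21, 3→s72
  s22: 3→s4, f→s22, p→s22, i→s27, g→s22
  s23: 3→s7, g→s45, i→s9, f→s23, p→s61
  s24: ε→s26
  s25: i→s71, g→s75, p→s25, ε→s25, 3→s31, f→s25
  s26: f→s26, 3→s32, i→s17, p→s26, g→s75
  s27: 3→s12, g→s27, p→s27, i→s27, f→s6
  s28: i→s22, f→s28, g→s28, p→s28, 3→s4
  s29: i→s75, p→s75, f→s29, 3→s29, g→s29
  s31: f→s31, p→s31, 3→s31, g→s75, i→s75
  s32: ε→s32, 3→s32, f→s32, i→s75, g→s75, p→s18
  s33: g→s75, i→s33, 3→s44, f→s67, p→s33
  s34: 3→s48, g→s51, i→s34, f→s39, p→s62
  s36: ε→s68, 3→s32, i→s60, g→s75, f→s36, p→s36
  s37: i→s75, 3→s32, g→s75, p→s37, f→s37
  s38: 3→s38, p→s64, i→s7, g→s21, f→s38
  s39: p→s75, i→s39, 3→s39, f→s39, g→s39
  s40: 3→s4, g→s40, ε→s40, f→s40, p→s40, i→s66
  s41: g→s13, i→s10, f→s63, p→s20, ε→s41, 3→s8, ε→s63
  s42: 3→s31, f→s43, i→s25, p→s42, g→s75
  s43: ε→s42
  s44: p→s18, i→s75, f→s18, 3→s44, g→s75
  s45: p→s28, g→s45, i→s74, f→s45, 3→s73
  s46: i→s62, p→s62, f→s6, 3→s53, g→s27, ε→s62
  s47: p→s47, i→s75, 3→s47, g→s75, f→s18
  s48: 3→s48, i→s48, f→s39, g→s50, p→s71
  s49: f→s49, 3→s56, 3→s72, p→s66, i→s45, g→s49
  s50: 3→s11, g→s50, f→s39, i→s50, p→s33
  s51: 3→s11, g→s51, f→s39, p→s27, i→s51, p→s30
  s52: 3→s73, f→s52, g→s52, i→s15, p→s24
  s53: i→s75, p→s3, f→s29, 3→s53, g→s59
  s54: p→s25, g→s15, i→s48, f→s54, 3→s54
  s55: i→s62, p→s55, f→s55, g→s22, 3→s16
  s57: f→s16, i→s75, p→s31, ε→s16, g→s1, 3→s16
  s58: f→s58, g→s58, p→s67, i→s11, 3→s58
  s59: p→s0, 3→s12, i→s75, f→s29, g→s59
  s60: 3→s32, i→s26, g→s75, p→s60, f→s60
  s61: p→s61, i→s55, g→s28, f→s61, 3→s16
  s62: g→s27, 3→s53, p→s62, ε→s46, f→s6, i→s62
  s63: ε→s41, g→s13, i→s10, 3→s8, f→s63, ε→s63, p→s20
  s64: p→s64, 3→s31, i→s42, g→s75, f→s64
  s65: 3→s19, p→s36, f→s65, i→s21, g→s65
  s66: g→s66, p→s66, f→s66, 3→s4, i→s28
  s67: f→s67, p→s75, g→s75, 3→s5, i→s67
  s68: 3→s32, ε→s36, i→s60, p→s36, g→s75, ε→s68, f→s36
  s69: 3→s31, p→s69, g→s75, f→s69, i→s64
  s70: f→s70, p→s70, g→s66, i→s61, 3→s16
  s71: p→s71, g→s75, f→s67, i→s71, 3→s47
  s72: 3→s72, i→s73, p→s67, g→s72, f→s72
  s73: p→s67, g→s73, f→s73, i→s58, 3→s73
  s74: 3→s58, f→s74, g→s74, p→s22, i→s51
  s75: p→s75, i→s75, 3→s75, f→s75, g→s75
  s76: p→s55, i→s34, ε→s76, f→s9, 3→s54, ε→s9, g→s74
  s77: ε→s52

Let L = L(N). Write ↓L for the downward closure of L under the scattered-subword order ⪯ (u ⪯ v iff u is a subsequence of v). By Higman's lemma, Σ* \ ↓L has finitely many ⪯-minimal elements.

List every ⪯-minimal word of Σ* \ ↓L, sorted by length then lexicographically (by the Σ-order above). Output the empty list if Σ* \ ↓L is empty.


Antichain: [3pg, p3i, g3pp, iiiifp].

|Q|=78, |F|=67, |δ|=369 (25 ε).
min D↑ (63 st, q0=0, F={25}): 0:i→1,f→0,g→2,3→3,p→4 1:i→5,f→1,g→6,3→7,p→8 2:i→6,f→2,g→2,3→9,p→10 3:i→7,f→3,g→11,3→3,p→12 4:i→8,f→4,g→10,3→13,p→4 5:i→14,f→5,g→15,3→16,p→17 6:i→15,f→6,g→6,3→18,p→19 7:i→16,f→7,g→20,3→7,p→21 8:i→17,f→8,g→19,3→13,p→8 9:i→18,f→9,g→9,3→9,p→22 10:i→19,f→10,g→10,3→23,p→10 11:i→20,f→11,g→11,3→9,p→24 12:i→21,f→12,g→25,3→26,p→12 13:i→25,f→13,g→27,3→13,p→26 14:i→28,f→14,g→29,3→30,p→31 15:i→29,f→15,g→15,3→32,p→33 16:i→30,f→16,g→34,3→16,p→35 17:i→31,f→17,g→33,3→13,p→17 18:i→32,f→18,g→18,3→18,p→22 19:i→33,f→19,g→19,3→23,p→19 20:i→34,f→20,g→20,3→18,p→36 21:i→35,f→21,g→25,3→26,p→21 22:i→22,f→22,g→25,3→37,p→25 23:i→25,f→23,g→23,3→23,p→37 24:i→36,f→24,g→25,3→38,p→24 25:i→25,f→25,g→25,3→25,p→25 26:i→25,f→26,g→25,3→26,p→26 27:i→25,f→27,g→27,3→23,p→39 28:i→28,f→40,g→41,3→42,p→43 29:i→41,f→29,g→29,3→44,p→45 30:i→42,f→30,g→46,3→30,p→47 31:i→43,f→31,g→45,3→13,p→31 32:i→44,f→32,g→32,3→32,p→22 33:i→45,f→33,g→33,3→23,p→33 34:i→46,f→34,g→34,3→32,p→48 35:i→47,f→35,g→25,3→26,p→35 36:i→48,f→36,g→25,3→38,p→36 37:i→25,f→37,g→25,3→37,p→25 38:i→25,f→38,g→25,3→38,p→37 39:i→25,f→39,g→25,3→38,p→39 40:i→40,f→40,g→40,3→40,p→25 41:i→41,f→40,g→41,3→49,p→50 42:i→42,f→40,g→51,3→42,p→52 43:i→43,f→53,g→50,3→54,p→43 44:i→49,f→44,g→44,3→44,p→22 45:i→50,f→45,g→45,3→23,p→45 46:i→51,f→46,g→46,3→44,p→55 47:i→52,f→47,g→25,3→26,p→47 48:i→55,f→48,g→25,3→38,p→48 49:i→49,f→40,g→49,3→49,p→22 50:i→50,f→53,g→50,3→56,p→50 51:i→51,f→40,g→51,3→49,p→57 52:i→52,f→22,g→25,3→58,p→52 53:i→53,f→53,g→53,3→59,p→25 54:i→25,f→59,g→60,3→54,p→58 55:i→57,f→55,g→25,3→38,p→55 56:i→25,f→59,g→56,3→56,p→37 57:i→57,f→22,g→25,3→61,p→57 58:i→25,f→37,g→25,3→58,p→58 59:i→25,f→59,g→59,3→59,p→25 60:i→25,f→59,g→60,3→56,p→62 61:i→25,f→37,g→25,3→61,p→37 62:i→25,f→37,g→25,3→61,p→62.
'3pg': run [74, 49, 24, 1] end={s75} rej; 3/3 single-dels accept.
'p3i': |S_i|=[74, 45, 18, 1] end={s75} — reject; 3/3 deletions ∈↓L.
'g3pp': run [74, 44, 16, 4, 1] end={s75} rej; 4/4 single-dels accept.
'iiiifp': |S_i|=[74, 63, 53, 42, 25, 7, 1] end={s75} — reject; 6/6 deletions ∈↓L.
4 obstructions.


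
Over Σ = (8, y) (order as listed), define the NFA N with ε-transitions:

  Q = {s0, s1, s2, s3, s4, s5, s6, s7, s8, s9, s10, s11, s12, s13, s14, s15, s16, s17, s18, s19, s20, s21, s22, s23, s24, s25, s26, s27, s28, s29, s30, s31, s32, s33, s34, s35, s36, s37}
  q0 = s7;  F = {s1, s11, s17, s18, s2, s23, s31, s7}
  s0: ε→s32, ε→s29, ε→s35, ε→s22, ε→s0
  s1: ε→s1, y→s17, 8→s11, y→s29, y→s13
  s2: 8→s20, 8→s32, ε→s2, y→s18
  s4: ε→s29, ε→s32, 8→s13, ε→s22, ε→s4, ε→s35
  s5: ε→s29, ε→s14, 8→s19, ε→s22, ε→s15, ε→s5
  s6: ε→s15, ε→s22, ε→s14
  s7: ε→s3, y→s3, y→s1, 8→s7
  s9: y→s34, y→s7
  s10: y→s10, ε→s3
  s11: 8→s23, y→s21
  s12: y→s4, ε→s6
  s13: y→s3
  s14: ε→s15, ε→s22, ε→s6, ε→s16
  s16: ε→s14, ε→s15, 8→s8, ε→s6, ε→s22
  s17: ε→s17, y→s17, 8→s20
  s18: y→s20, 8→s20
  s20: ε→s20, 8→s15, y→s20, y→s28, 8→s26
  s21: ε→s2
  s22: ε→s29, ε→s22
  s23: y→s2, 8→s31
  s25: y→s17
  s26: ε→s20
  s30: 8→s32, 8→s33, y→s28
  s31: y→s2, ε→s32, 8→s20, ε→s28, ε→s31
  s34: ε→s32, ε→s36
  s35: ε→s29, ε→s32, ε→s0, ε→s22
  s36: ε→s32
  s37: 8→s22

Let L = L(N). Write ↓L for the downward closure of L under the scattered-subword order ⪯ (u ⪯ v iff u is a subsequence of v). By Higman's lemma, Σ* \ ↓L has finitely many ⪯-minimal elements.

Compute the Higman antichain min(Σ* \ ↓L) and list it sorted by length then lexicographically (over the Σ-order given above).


Antichain: [yy8, y8888, y8yyy].

|Q|=38, |F|=8, |δ|=84 (47 ε).
min D↑ (9 st, q0=0, F={6}): 0:8→0,y→1 1:8→2,y→3 2:8→4,y→5 3:8→6,y→3 4:8→7,y→5 5:8→6,y→8 6:8→6,y→6 7:8→6,y→5 8:8→6,y→6.
'yy8': N↓-sim [17, 16, 12, 5] end={s15,s20,s26,s28,s32} — reject; 3/3 single-dels accept.
'y8888': N↓-sim [17, 16, 11, 9, 8, 5] end={s15,s20,s26,s28,s32} rej; 5/5 single-dels accept.
'y8yyy': N↓-sim [17, 16, 11, 8, 5, 4] end={s15,s20,s26,s28} — reject; 5/5 del acc.
3 obstructions.


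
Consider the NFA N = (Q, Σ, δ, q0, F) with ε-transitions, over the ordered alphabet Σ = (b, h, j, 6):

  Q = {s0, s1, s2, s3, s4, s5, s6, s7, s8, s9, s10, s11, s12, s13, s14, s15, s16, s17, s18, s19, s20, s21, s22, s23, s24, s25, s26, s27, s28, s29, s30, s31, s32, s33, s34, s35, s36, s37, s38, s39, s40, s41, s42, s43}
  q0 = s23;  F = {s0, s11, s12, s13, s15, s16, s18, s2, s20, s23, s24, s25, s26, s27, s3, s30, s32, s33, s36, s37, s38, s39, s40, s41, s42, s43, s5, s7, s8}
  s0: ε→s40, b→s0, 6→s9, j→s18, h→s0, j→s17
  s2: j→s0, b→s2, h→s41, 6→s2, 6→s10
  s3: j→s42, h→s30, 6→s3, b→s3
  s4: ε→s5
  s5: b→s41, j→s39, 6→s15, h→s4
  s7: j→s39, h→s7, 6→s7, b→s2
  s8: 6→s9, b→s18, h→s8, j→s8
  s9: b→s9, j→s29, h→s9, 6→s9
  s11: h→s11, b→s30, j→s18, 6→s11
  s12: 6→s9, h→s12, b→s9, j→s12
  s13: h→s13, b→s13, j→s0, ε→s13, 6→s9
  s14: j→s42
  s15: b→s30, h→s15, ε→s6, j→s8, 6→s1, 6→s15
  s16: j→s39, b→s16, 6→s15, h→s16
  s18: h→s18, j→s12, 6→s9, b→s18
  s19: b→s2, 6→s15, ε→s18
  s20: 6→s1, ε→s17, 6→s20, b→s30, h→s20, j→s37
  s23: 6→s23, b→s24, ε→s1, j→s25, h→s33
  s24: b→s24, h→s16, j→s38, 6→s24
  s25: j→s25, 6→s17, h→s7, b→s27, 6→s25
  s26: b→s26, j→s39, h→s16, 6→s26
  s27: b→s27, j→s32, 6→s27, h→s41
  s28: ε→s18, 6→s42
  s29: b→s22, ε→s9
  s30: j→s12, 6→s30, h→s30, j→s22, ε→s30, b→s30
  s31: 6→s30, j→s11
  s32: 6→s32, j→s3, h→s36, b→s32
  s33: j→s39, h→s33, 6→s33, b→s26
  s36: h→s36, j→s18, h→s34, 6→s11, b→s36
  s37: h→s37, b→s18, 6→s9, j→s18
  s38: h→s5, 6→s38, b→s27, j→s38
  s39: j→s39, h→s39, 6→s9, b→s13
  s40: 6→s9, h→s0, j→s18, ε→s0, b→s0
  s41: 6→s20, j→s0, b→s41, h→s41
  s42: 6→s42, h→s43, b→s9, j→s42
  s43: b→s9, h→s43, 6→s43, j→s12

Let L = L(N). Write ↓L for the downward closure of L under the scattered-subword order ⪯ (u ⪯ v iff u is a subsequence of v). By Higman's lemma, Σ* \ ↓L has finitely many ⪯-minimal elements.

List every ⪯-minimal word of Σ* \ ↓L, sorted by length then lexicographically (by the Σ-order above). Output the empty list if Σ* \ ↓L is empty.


Antichain: [hj6, bh6bjb, jbjjjb].

|Q|=44, |F|=29, |δ|=145 (11 ε).
min D↑ (29 st, q0=0, F={13}): 0:b→1,h→2,j→3,6→0 1:b→1,h→4,j→5,6→1 2:b→6,h→2,j→7,6→2 3:b→8,h→9,j→3,6→3 4:b→4,h→4,j→7,6→10 5:b→8,h→11,j→5,6→5 6:b→6,h→4,j→7,6→6 7:b→12,h→7,j→7,6→13 8:b→8,h→14,j→15,6→8 9:b→16,h→9,j→7,6→9 10:b→17,h→10,j→18,6→10 11:b→14,h→11,j→7,6→10 12:b→12,h→12,j→19,6→13 13:b→13,h→13,j→13,6→13 14:b→14,h→14,j→19,6→20 15:b→15,h→21,j→22,6→15 16:b→16,h→14,j→19,6→16 17:b→17,h→17,j→23,6→17 18:b→24,h→18,j→18,6→13 19:b→19,h→19,j→24,6→13 20:b→17,h→20,j→25,6→20 21:b→21,h→21,j→24,6→26 22:b→22,h→17,j→27,6→22 23:b→13,h→23,j→23,6→13 24:b→24,h→24,j→23,6→13 25:b→24,h→25,j→24,6→13 26:b→17,h→26,j→24,6→26 27:b→13,h→28,j→27,6→27 28:b→13,h→28,j→23,6→28 (ε-aug+det+¬).
'hj6': run [38, 30, 12, 3] end={s22,s29,s9} rej; 3/3 deletions ∈↓L.
'bh6bjb': N↓-sim [38, 34, 25, 15, 6, 4, 3] end={s22,s29,s9} rej; 6/6 del acc.
'jbjjjb': N↓-sim [38, 33, 24, 17, 10, 6, 3] end={s22,s29,s9} — reject; 6/6 del acc.
3 words, ⪯-incomp.


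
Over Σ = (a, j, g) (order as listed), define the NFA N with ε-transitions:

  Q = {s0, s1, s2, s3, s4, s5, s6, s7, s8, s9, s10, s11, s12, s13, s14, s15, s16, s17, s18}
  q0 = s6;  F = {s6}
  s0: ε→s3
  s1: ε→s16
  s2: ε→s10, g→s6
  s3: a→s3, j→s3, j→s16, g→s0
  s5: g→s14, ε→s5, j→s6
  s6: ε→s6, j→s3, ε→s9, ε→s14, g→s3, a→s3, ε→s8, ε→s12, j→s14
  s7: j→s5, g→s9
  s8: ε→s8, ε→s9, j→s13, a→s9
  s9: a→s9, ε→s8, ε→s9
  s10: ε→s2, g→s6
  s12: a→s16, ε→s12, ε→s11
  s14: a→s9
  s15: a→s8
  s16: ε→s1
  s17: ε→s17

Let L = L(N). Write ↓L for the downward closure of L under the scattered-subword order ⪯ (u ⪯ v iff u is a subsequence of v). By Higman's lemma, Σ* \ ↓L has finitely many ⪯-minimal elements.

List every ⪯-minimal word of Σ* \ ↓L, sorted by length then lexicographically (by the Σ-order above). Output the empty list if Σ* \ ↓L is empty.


A = [a, j, g].

|Q|=19, |F|=1, |δ|=38 (18 ε).
min D↑ (2 st, q0=0, F={1}): 0:a→1,j→1,g→1 1:a→1,j→1,g→1.
'a': run [11, 7] end={s0,s1,s13,s16,s3,s8,s9} — reject; 1/1 deletions ∈↓L.
'j': N↓-sim [11, 8] end={s0,s1,s13,s14,s16,s3,s8,s9} ∉↓L; 1/1 del acc.
'g': N↓-sim [11, 4] end={s0,s1,s16,s3} ∉↓L; 1/1 deletions ∈↓L.
3 minimals (antichain).
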